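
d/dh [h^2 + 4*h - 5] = 2*h + 4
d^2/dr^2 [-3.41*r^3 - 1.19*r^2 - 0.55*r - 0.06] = -20.46*r - 2.38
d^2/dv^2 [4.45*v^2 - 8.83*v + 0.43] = 8.90000000000000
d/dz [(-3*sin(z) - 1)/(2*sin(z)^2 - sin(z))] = (6*cos(z) + 4/tan(z) - cos(z)/sin(z)^2)/(2*sin(z) - 1)^2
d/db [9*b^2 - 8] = 18*b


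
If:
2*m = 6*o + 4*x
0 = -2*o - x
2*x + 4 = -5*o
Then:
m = 4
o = -4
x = 8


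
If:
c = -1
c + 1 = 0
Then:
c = -1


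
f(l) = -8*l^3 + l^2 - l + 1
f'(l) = -24*l^2 + 2*l - 1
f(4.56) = -741.32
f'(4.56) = -490.93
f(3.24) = -263.84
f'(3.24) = -246.46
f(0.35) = 0.43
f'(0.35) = -3.24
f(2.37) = -102.25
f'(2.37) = -131.07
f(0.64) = -1.33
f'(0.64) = -9.55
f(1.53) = -26.84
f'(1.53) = -54.12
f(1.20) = -12.58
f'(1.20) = -33.16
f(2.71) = -153.59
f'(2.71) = -171.84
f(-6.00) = 1771.00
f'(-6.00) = -877.00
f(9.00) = -5759.00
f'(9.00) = -1927.00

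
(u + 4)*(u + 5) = u^2 + 9*u + 20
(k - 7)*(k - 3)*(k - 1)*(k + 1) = k^4 - 10*k^3 + 20*k^2 + 10*k - 21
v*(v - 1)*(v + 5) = v^3 + 4*v^2 - 5*v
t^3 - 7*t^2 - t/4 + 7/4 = (t - 7)*(t - 1/2)*(t + 1/2)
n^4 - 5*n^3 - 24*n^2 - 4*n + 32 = (n - 8)*(n - 1)*(n + 2)^2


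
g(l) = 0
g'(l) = 0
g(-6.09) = 0.00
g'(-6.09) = 0.00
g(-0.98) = 0.00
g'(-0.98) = 0.00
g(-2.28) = 0.00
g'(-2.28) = 0.00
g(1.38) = 0.00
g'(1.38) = 0.00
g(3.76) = 0.00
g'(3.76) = 0.00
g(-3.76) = 0.00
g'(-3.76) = 0.00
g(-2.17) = 0.00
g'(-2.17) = 0.00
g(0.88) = 0.00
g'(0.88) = 0.00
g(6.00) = 0.00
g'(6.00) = 0.00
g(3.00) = 0.00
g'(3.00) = 0.00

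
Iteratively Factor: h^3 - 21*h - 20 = (h - 5)*(h^2 + 5*h + 4) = (h - 5)*(h + 4)*(h + 1)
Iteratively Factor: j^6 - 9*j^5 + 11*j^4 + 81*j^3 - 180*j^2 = (j - 3)*(j^5 - 6*j^4 - 7*j^3 + 60*j^2) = j*(j - 3)*(j^4 - 6*j^3 - 7*j^2 + 60*j) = j*(j - 4)*(j - 3)*(j^3 - 2*j^2 - 15*j) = j*(j - 5)*(j - 4)*(j - 3)*(j^2 + 3*j) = j^2*(j - 5)*(j - 4)*(j - 3)*(j + 3)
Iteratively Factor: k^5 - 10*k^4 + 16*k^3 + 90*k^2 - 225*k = (k - 5)*(k^4 - 5*k^3 - 9*k^2 + 45*k) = (k - 5)^2*(k^3 - 9*k) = (k - 5)^2*(k + 3)*(k^2 - 3*k) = k*(k - 5)^2*(k + 3)*(k - 3)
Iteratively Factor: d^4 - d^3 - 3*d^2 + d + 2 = (d - 1)*(d^3 - 3*d - 2) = (d - 2)*(d - 1)*(d^2 + 2*d + 1) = (d - 2)*(d - 1)*(d + 1)*(d + 1)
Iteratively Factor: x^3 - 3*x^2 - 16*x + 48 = (x - 4)*(x^2 + x - 12) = (x - 4)*(x + 4)*(x - 3)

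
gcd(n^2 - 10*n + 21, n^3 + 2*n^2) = 1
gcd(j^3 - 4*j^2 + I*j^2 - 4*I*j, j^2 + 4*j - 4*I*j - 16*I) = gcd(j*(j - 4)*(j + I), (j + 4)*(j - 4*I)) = 1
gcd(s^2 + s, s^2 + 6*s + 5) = s + 1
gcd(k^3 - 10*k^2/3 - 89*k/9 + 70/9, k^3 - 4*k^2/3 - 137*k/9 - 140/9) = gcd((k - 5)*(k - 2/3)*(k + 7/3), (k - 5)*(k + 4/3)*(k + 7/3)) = k^2 - 8*k/3 - 35/3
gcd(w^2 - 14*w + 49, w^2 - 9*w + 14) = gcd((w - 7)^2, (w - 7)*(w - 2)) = w - 7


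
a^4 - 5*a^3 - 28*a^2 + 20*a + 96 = (a - 8)*(a - 2)*(a + 2)*(a + 3)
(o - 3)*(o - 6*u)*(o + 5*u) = o^3 - o^2*u - 3*o^2 - 30*o*u^2 + 3*o*u + 90*u^2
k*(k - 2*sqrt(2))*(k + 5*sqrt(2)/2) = k^3 + sqrt(2)*k^2/2 - 10*k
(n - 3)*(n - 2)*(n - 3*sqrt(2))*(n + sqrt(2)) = n^4 - 5*n^3 - 2*sqrt(2)*n^3 + 10*sqrt(2)*n^2 - 12*sqrt(2)*n + 30*n - 36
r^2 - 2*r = r*(r - 2)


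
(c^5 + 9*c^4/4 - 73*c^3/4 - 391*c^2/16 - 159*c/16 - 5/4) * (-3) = -3*c^5 - 27*c^4/4 + 219*c^3/4 + 1173*c^2/16 + 477*c/16 + 15/4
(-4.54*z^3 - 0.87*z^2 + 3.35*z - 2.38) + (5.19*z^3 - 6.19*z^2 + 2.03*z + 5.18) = 0.65*z^3 - 7.06*z^2 + 5.38*z + 2.8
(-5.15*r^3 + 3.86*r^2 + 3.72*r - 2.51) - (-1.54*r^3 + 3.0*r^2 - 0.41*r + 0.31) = -3.61*r^3 + 0.86*r^2 + 4.13*r - 2.82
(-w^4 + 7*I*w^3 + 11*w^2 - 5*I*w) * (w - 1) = -w^5 + w^4 + 7*I*w^4 + 11*w^3 - 7*I*w^3 - 11*w^2 - 5*I*w^2 + 5*I*w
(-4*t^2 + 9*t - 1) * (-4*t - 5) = 16*t^3 - 16*t^2 - 41*t + 5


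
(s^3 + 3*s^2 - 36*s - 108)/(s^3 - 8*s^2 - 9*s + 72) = (s^2 - 36)/(s^2 - 11*s + 24)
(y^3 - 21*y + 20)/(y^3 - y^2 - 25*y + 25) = (y - 4)/(y - 5)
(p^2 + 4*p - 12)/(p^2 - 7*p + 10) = (p + 6)/(p - 5)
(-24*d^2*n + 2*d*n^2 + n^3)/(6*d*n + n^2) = -4*d + n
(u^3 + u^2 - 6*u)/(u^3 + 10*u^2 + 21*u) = (u - 2)/(u + 7)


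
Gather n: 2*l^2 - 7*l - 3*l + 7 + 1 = 2*l^2 - 10*l + 8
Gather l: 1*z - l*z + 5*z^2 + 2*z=-l*z + 5*z^2 + 3*z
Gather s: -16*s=-16*s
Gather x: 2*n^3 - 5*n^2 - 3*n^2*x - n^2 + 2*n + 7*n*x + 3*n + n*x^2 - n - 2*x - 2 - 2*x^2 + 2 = 2*n^3 - 6*n^2 + 4*n + x^2*(n - 2) + x*(-3*n^2 + 7*n - 2)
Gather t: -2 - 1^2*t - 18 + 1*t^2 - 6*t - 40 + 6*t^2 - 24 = 7*t^2 - 7*t - 84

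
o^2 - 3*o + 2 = (o - 2)*(o - 1)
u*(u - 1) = u^2 - u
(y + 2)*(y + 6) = y^2 + 8*y + 12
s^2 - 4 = (s - 2)*(s + 2)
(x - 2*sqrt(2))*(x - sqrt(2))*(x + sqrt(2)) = x^3 - 2*sqrt(2)*x^2 - 2*x + 4*sqrt(2)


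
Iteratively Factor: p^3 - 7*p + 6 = (p + 3)*(p^2 - 3*p + 2) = (p - 1)*(p + 3)*(p - 2)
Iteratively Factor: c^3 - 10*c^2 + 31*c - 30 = (c - 5)*(c^2 - 5*c + 6) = (c - 5)*(c - 2)*(c - 3)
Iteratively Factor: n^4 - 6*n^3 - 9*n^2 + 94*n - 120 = (n - 3)*(n^3 - 3*n^2 - 18*n + 40) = (n - 5)*(n - 3)*(n^2 + 2*n - 8) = (n - 5)*(n - 3)*(n + 4)*(n - 2)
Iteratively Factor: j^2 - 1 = (j - 1)*(j + 1)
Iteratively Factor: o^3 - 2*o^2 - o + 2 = (o - 2)*(o^2 - 1) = (o - 2)*(o - 1)*(o + 1)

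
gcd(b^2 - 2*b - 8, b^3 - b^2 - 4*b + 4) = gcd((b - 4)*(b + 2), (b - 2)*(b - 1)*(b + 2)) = b + 2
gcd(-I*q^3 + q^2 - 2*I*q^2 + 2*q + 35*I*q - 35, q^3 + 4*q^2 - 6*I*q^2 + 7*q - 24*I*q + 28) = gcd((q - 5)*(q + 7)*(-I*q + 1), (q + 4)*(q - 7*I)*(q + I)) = q + I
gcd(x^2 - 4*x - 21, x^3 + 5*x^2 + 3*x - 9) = x + 3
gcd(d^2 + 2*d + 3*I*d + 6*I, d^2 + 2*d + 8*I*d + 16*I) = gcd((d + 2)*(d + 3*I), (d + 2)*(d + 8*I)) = d + 2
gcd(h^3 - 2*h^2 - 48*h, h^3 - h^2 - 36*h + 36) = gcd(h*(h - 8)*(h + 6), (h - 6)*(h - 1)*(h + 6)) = h + 6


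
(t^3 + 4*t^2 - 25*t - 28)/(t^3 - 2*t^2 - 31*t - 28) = (t^2 + 3*t - 28)/(t^2 - 3*t - 28)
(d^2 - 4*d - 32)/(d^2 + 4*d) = (d - 8)/d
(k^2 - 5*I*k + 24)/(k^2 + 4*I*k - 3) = (k - 8*I)/(k + I)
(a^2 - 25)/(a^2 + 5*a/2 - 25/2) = 2*(a - 5)/(2*a - 5)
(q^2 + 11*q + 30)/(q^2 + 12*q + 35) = (q + 6)/(q + 7)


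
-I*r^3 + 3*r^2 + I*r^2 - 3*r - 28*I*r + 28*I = (r - 4*I)*(r + 7*I)*(-I*r + I)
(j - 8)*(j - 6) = j^2 - 14*j + 48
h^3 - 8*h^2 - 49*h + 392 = (h - 8)*(h - 7)*(h + 7)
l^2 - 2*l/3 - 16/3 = (l - 8/3)*(l + 2)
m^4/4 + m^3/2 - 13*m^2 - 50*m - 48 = (m/2 + 1)^2*(m - 8)*(m + 6)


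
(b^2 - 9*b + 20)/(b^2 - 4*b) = (b - 5)/b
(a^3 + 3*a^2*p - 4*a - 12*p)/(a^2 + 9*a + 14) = (a^2 + 3*a*p - 2*a - 6*p)/(a + 7)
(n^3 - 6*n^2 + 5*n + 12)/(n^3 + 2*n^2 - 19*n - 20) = (n - 3)/(n + 5)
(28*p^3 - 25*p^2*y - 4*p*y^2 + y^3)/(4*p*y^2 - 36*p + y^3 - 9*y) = (7*p^2 - 8*p*y + y^2)/(y^2 - 9)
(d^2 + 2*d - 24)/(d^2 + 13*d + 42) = (d - 4)/(d + 7)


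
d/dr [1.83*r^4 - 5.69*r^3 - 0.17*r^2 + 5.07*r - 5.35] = 7.32*r^3 - 17.07*r^2 - 0.34*r + 5.07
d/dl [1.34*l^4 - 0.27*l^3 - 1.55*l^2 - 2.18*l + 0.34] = 5.36*l^3 - 0.81*l^2 - 3.1*l - 2.18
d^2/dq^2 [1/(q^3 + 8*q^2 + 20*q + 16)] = 4*(3*q^2 + 20*q + 34)/(q^7 + 20*q^6 + 168*q^5 + 768*q^4 + 2064*q^3 + 3264*q^2 + 2816*q + 1024)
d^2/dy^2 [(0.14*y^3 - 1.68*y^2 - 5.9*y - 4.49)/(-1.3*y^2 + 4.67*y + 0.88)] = (-2.22044604925031e-16*y^5 - 7.105427357601e-15*y^4 + 33.913748*y^3 + 53.608056*y^2 - 123.705636*y + 160.225746)/(2.197*y^6 - 23.6769*y^5 + 80.59311*y^4 - 69.792683*y^3 - 54.555336*y^2 - 10.849344*y - 0.681472)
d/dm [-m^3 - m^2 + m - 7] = -3*m^2 - 2*m + 1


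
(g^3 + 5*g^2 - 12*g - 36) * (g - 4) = g^4 + g^3 - 32*g^2 + 12*g + 144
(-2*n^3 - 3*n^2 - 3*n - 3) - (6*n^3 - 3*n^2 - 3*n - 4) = 1 - 8*n^3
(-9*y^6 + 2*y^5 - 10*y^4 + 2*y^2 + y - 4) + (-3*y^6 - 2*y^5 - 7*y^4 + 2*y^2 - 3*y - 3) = -12*y^6 - 17*y^4 + 4*y^2 - 2*y - 7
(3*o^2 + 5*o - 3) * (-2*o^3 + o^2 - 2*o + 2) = -6*o^5 - 7*o^4 + 5*o^3 - 7*o^2 + 16*o - 6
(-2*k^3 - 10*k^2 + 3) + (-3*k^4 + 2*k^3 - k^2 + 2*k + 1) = -3*k^4 - 11*k^2 + 2*k + 4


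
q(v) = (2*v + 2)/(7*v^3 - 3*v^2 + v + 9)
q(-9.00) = 0.00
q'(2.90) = -0.04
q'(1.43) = -0.20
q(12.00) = 0.00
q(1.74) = 0.14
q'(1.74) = -0.15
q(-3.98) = 0.01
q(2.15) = 0.09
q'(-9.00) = 0.00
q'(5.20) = -0.01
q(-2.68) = 0.02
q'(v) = (2*v + 2)*(-21*v^2 + 6*v - 1)/(7*v^3 - 3*v^2 + v + 9)^2 + 2/(7*v^3 - 3*v^2 + v + 9) = 2*(7*v^3 - 3*v^2 + v - (v + 1)*(21*v^2 - 6*v + 1) + 9)/(7*v^3 - 3*v^2 + v + 9)^2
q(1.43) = 0.20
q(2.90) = 0.05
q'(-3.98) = 0.00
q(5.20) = 0.01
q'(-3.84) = 0.01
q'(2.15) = -0.09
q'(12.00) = 0.00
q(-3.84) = 0.01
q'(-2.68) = 0.01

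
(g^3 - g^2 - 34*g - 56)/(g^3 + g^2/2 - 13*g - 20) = 2*(g^2 - 3*g - 28)/(2*g^2 - 3*g - 20)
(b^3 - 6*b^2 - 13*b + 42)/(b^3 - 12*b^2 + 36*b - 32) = (b^2 - 4*b - 21)/(b^2 - 10*b + 16)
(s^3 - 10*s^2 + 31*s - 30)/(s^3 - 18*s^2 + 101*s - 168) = (s^2 - 7*s + 10)/(s^2 - 15*s + 56)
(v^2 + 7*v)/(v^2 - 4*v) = (v + 7)/(v - 4)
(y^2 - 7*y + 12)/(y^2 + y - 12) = (y - 4)/(y + 4)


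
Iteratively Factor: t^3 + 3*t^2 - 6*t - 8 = (t + 1)*(t^2 + 2*t - 8) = (t + 1)*(t + 4)*(t - 2)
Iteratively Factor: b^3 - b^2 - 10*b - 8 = (b + 1)*(b^2 - 2*b - 8) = (b + 1)*(b + 2)*(b - 4)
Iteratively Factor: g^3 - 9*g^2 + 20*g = (g)*(g^2 - 9*g + 20) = g*(g - 4)*(g - 5)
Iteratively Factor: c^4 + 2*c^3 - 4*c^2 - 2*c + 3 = (c + 3)*(c^3 - c^2 - c + 1) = (c + 1)*(c + 3)*(c^2 - 2*c + 1) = (c - 1)*(c + 1)*(c + 3)*(c - 1)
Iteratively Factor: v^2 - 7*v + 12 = (v - 3)*(v - 4)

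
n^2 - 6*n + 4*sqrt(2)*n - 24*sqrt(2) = (n - 6)*(n + 4*sqrt(2))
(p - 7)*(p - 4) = p^2 - 11*p + 28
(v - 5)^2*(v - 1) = v^3 - 11*v^2 + 35*v - 25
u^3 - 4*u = u*(u - 2)*(u + 2)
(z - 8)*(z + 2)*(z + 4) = z^3 - 2*z^2 - 40*z - 64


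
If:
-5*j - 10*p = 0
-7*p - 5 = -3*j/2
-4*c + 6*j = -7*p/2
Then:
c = 17/16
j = 1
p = -1/2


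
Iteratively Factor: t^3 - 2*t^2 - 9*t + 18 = (t - 3)*(t^2 + t - 6) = (t - 3)*(t - 2)*(t + 3)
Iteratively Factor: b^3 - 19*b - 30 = (b + 3)*(b^2 - 3*b - 10) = (b - 5)*(b + 3)*(b + 2)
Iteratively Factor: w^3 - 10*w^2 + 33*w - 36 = (w - 3)*(w^2 - 7*w + 12) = (w - 4)*(w - 3)*(w - 3)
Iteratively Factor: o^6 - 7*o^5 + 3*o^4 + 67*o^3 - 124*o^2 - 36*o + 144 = (o + 1)*(o^5 - 8*o^4 + 11*o^3 + 56*o^2 - 180*o + 144) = (o - 2)*(o + 1)*(o^4 - 6*o^3 - o^2 + 54*o - 72) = (o - 4)*(o - 2)*(o + 1)*(o^3 - 2*o^2 - 9*o + 18) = (o - 4)*(o - 2)^2*(o + 1)*(o^2 - 9) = (o - 4)*(o - 2)^2*(o + 1)*(o + 3)*(o - 3)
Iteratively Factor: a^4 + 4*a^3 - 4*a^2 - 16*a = (a + 2)*(a^3 + 2*a^2 - 8*a) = a*(a + 2)*(a^2 + 2*a - 8) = a*(a - 2)*(a + 2)*(a + 4)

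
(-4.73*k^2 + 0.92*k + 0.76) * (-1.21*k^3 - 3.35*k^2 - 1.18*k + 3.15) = 5.7233*k^5 + 14.7323*k^4 + 1.5798*k^3 - 18.5311*k^2 + 2.0012*k + 2.394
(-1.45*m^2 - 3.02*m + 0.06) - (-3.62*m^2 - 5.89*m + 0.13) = 2.17*m^2 + 2.87*m - 0.07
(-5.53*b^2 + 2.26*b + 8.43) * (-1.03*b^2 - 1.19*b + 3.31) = 5.6959*b^4 + 4.2529*b^3 - 29.6766*b^2 - 2.5511*b + 27.9033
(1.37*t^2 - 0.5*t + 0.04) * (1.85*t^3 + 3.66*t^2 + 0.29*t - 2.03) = 2.5345*t^5 + 4.0892*t^4 - 1.3587*t^3 - 2.7797*t^2 + 1.0266*t - 0.0812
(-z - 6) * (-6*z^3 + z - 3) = 6*z^4 + 36*z^3 - z^2 - 3*z + 18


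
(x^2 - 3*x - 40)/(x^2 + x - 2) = (x^2 - 3*x - 40)/(x^2 + x - 2)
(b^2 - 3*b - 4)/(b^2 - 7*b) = (b^2 - 3*b - 4)/(b*(b - 7))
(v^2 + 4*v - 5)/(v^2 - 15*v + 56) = (v^2 + 4*v - 5)/(v^2 - 15*v + 56)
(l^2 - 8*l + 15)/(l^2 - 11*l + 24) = (l - 5)/(l - 8)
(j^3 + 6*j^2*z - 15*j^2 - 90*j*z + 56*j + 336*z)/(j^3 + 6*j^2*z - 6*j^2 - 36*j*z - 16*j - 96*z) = (j - 7)/(j + 2)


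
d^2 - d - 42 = (d - 7)*(d + 6)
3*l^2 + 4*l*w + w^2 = (l + w)*(3*l + w)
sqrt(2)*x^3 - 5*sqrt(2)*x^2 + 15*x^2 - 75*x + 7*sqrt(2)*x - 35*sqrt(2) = (x - 5)*(x + 7*sqrt(2))*(sqrt(2)*x + 1)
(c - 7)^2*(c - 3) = c^3 - 17*c^2 + 91*c - 147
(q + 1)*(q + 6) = q^2 + 7*q + 6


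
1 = 1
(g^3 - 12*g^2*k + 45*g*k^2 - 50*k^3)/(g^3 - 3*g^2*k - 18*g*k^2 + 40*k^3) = (g - 5*k)/(g + 4*k)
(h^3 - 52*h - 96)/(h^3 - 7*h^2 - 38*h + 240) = (h + 2)/(h - 5)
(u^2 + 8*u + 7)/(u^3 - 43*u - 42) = (u + 7)/(u^2 - u - 42)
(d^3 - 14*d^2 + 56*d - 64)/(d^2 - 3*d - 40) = (d^2 - 6*d + 8)/(d + 5)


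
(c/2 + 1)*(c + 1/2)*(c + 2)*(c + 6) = c^4/2 + 21*c^3/4 + 33*c^2/2 + 19*c + 6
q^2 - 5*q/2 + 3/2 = (q - 3/2)*(q - 1)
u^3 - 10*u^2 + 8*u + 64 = (u - 8)*(u - 4)*(u + 2)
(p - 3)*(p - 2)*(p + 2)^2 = p^4 - p^3 - 10*p^2 + 4*p + 24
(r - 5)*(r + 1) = r^2 - 4*r - 5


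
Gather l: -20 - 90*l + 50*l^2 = 50*l^2 - 90*l - 20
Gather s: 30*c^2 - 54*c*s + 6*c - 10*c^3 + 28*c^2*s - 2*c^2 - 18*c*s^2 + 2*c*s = -10*c^3 + 28*c^2 - 18*c*s^2 + 6*c + s*(28*c^2 - 52*c)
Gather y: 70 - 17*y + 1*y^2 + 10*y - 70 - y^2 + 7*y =0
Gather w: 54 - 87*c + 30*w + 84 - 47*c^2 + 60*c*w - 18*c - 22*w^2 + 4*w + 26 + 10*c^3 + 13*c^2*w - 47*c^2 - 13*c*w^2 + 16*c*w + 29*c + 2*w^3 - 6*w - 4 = 10*c^3 - 94*c^2 - 76*c + 2*w^3 + w^2*(-13*c - 22) + w*(13*c^2 + 76*c + 28) + 160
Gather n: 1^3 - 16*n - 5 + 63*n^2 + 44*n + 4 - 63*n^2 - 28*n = 0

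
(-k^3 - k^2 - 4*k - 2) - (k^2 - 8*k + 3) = -k^3 - 2*k^2 + 4*k - 5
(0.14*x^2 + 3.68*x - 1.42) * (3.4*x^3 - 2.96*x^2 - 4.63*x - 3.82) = 0.476*x^5 + 12.0976*x^4 - 16.369*x^3 - 13.37*x^2 - 7.483*x + 5.4244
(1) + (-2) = -1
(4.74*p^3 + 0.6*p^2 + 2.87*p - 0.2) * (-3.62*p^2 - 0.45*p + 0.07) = -17.1588*p^5 - 4.305*p^4 - 10.3276*p^3 - 0.5255*p^2 + 0.2909*p - 0.014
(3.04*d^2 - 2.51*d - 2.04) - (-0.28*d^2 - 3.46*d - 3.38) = 3.32*d^2 + 0.95*d + 1.34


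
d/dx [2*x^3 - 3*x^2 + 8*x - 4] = 6*x^2 - 6*x + 8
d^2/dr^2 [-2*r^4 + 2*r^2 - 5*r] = 4 - 24*r^2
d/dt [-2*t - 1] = -2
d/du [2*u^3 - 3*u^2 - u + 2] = 6*u^2 - 6*u - 1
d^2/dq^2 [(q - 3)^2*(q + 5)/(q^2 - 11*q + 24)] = 130/(q^3 - 24*q^2 + 192*q - 512)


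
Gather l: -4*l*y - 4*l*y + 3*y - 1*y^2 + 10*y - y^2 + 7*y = -8*l*y - 2*y^2 + 20*y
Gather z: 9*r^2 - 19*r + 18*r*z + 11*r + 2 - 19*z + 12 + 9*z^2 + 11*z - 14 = 9*r^2 - 8*r + 9*z^2 + z*(18*r - 8)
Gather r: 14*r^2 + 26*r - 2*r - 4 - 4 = 14*r^2 + 24*r - 8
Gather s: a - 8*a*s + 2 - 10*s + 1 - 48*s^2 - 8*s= a - 48*s^2 + s*(-8*a - 18) + 3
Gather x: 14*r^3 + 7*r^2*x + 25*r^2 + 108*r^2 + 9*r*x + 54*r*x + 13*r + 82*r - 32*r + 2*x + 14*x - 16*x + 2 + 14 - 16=14*r^3 + 133*r^2 + 63*r + x*(7*r^2 + 63*r)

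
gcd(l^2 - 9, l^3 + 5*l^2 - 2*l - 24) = l + 3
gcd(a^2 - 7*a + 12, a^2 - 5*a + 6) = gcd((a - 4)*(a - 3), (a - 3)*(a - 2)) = a - 3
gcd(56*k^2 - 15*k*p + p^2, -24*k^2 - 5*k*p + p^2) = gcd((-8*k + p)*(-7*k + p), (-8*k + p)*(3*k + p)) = -8*k + p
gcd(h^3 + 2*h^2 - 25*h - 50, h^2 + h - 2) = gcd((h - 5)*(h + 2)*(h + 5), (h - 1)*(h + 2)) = h + 2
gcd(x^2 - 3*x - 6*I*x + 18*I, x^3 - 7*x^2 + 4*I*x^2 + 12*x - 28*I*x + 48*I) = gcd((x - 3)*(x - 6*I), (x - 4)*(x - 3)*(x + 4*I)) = x - 3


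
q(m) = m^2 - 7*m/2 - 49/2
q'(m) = 2*m - 7/2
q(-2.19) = -12.04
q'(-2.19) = -7.88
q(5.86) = -10.67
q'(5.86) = 8.22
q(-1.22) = -18.74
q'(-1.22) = -5.94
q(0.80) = -26.66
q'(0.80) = -1.90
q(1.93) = -27.53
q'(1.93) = 0.36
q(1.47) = -27.48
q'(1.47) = -0.56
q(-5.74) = 28.54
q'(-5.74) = -14.98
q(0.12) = -24.91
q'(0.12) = -3.26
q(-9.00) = 88.00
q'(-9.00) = -21.50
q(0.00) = -24.50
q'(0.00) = -3.50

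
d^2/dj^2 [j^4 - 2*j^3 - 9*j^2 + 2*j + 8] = 12*j^2 - 12*j - 18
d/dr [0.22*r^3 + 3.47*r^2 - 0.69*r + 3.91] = 0.66*r^2 + 6.94*r - 0.69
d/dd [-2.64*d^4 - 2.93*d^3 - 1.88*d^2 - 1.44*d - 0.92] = -10.56*d^3 - 8.79*d^2 - 3.76*d - 1.44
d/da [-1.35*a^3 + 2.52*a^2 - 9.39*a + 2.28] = -4.05*a^2 + 5.04*a - 9.39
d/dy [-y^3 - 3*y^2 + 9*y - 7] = -3*y^2 - 6*y + 9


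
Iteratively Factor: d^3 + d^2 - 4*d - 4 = (d - 2)*(d^2 + 3*d + 2) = (d - 2)*(d + 1)*(d + 2)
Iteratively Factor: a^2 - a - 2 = (a - 2)*(a + 1)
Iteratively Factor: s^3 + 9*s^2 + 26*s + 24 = (s + 3)*(s^2 + 6*s + 8) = (s + 3)*(s + 4)*(s + 2)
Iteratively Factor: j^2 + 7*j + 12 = (j + 4)*(j + 3)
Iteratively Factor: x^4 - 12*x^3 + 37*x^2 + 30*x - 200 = (x - 5)*(x^3 - 7*x^2 + 2*x + 40) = (x - 5)*(x - 4)*(x^2 - 3*x - 10) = (x - 5)*(x - 4)*(x + 2)*(x - 5)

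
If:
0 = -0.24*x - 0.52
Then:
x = -2.17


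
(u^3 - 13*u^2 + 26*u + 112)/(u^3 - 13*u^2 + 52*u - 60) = (u^3 - 13*u^2 + 26*u + 112)/(u^3 - 13*u^2 + 52*u - 60)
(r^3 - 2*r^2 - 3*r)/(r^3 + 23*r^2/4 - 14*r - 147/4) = 4*r*(r + 1)/(4*r^2 + 35*r + 49)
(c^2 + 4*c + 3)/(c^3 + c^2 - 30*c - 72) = (c + 1)/(c^2 - 2*c - 24)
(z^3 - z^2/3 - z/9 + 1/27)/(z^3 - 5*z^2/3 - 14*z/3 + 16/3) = (27*z^3 - 9*z^2 - 3*z + 1)/(9*(3*z^3 - 5*z^2 - 14*z + 16))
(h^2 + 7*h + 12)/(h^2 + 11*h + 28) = (h + 3)/(h + 7)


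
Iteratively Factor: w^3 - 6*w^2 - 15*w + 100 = (w - 5)*(w^2 - w - 20) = (w - 5)*(w + 4)*(w - 5)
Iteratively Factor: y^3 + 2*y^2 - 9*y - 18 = (y - 3)*(y^2 + 5*y + 6) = (y - 3)*(y + 2)*(y + 3)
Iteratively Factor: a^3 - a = (a)*(a^2 - 1) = a*(a - 1)*(a + 1)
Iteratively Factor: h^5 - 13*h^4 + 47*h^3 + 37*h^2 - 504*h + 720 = (h - 3)*(h^4 - 10*h^3 + 17*h^2 + 88*h - 240) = (h - 4)*(h - 3)*(h^3 - 6*h^2 - 7*h + 60) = (h - 4)^2*(h - 3)*(h^2 - 2*h - 15) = (h - 4)^2*(h - 3)*(h + 3)*(h - 5)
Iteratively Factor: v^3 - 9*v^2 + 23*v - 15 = (v - 5)*(v^2 - 4*v + 3) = (v - 5)*(v - 3)*(v - 1)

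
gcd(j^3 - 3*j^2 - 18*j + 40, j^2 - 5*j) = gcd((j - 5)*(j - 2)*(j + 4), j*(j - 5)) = j - 5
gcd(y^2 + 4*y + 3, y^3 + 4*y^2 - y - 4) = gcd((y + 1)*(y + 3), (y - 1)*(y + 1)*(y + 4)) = y + 1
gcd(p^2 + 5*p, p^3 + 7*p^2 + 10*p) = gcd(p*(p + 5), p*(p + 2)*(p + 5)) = p^2 + 5*p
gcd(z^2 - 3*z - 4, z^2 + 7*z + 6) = z + 1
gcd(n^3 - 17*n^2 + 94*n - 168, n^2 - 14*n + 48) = n - 6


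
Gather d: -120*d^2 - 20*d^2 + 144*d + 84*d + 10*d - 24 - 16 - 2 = -140*d^2 + 238*d - 42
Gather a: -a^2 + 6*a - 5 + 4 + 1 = -a^2 + 6*a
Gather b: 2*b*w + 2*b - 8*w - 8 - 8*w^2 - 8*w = b*(2*w + 2) - 8*w^2 - 16*w - 8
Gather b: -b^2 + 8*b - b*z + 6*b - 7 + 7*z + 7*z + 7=-b^2 + b*(14 - z) + 14*z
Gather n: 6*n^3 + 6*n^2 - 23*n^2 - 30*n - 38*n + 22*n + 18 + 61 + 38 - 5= 6*n^3 - 17*n^2 - 46*n + 112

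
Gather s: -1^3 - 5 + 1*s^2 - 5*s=s^2 - 5*s - 6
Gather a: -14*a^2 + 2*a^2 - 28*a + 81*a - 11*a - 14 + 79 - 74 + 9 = -12*a^2 + 42*a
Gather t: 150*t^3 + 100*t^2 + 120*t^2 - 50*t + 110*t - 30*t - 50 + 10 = 150*t^3 + 220*t^2 + 30*t - 40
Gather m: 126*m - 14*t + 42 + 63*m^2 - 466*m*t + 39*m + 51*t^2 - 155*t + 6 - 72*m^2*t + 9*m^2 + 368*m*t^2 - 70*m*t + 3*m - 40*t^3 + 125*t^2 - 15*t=m^2*(72 - 72*t) + m*(368*t^2 - 536*t + 168) - 40*t^3 + 176*t^2 - 184*t + 48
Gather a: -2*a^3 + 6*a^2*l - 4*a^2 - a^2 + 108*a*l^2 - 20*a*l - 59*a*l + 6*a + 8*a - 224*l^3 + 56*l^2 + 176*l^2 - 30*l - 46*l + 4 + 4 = -2*a^3 + a^2*(6*l - 5) + a*(108*l^2 - 79*l + 14) - 224*l^3 + 232*l^2 - 76*l + 8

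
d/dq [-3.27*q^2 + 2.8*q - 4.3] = 2.8 - 6.54*q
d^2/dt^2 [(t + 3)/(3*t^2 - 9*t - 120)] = 2*(-3*t*(-t^2 + 3*t + 40) - (t + 3)*(2*t - 3)^2)/(3*(-t^2 + 3*t + 40)^3)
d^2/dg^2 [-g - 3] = 0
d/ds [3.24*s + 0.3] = 3.24000000000000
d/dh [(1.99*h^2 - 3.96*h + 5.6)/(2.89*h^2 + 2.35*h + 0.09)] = (16.1209*h^2 - 32.0098*h - 13.5164)/(8.3521*h^4 + 13.583*h^3 + 6.0427*h^2 + 0.423*h + 0.0081)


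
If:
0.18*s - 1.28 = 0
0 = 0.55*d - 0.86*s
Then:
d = 11.12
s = 7.11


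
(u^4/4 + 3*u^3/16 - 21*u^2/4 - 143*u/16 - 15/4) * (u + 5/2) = u^5/4 + 13*u^4/16 - 153*u^3/32 - 353*u^2/16 - 835*u/32 - 75/8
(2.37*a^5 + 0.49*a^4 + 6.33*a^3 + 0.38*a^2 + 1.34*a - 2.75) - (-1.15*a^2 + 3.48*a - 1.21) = 2.37*a^5 + 0.49*a^4 + 6.33*a^3 + 1.53*a^2 - 2.14*a - 1.54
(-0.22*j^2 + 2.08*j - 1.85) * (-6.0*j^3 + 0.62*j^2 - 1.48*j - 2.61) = 1.32*j^5 - 12.6164*j^4 + 12.7152*j^3 - 3.6512*j^2 - 2.6908*j + 4.8285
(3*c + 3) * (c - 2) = 3*c^2 - 3*c - 6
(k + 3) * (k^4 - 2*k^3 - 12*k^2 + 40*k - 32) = k^5 + k^4 - 18*k^3 + 4*k^2 + 88*k - 96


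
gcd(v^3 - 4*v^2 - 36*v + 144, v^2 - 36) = v^2 - 36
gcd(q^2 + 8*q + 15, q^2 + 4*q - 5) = q + 5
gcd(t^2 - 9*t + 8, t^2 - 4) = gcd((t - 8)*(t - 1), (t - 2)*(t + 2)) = 1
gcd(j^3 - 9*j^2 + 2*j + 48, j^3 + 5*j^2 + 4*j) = 1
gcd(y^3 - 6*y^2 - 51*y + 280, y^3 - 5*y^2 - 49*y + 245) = y^2 + 2*y - 35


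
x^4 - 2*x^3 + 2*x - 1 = (x - 1)^3*(x + 1)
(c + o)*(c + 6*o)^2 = c^3 + 13*c^2*o + 48*c*o^2 + 36*o^3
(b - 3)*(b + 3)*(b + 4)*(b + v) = b^4 + b^3*v + 4*b^3 + 4*b^2*v - 9*b^2 - 9*b*v - 36*b - 36*v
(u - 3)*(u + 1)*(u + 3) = u^3 + u^2 - 9*u - 9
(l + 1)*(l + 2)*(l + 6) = l^3 + 9*l^2 + 20*l + 12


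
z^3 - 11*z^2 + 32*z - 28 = (z - 7)*(z - 2)^2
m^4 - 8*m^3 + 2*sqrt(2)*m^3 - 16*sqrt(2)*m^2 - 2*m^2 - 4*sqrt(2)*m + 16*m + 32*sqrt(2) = (m - 8)*(m - sqrt(2))*(m + sqrt(2))*(m + 2*sqrt(2))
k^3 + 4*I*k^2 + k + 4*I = (k - I)*(k + I)*(k + 4*I)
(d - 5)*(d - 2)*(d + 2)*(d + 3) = d^4 - 2*d^3 - 19*d^2 + 8*d + 60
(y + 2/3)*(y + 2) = y^2 + 8*y/3 + 4/3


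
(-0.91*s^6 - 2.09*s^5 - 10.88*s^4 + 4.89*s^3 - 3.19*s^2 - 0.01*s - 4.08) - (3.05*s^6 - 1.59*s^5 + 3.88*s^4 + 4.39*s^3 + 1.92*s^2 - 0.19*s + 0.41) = -3.96*s^6 - 0.5*s^5 - 14.76*s^4 + 0.5*s^3 - 5.11*s^2 + 0.18*s - 4.49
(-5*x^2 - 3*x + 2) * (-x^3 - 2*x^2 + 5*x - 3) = 5*x^5 + 13*x^4 - 21*x^3 - 4*x^2 + 19*x - 6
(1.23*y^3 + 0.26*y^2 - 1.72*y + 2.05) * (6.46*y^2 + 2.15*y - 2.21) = 7.9458*y^5 + 4.3241*y^4 - 13.2705*y^3 + 8.9704*y^2 + 8.2087*y - 4.5305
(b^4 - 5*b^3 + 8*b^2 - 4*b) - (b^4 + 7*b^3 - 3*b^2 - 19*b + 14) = -12*b^3 + 11*b^2 + 15*b - 14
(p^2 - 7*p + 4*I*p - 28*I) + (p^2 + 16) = 2*p^2 - 7*p + 4*I*p + 16 - 28*I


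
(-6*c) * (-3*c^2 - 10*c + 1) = 18*c^3 + 60*c^2 - 6*c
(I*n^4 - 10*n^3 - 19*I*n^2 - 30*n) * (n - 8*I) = I*n^5 - 2*n^4 + 61*I*n^3 - 182*n^2 + 240*I*n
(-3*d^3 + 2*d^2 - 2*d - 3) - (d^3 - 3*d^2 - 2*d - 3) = -4*d^3 + 5*d^2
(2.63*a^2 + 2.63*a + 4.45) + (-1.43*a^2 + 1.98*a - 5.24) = 1.2*a^2 + 4.61*a - 0.79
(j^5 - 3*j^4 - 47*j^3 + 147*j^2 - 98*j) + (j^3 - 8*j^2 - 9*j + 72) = j^5 - 3*j^4 - 46*j^3 + 139*j^2 - 107*j + 72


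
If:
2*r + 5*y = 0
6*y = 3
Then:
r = -5/4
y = 1/2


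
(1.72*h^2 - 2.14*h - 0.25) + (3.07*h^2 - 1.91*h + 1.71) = 4.79*h^2 - 4.05*h + 1.46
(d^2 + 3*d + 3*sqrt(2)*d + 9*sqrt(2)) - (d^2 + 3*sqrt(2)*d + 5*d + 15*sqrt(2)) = -2*d - 6*sqrt(2)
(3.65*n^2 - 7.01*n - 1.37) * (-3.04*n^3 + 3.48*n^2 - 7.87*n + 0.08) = -11.096*n^5 + 34.0124*n^4 - 48.9555*n^3 + 50.6931*n^2 + 10.2211*n - 0.1096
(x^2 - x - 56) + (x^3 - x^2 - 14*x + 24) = x^3 - 15*x - 32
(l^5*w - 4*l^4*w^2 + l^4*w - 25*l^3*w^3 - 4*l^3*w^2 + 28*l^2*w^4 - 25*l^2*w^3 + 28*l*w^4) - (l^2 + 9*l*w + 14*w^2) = l^5*w - 4*l^4*w^2 + l^4*w - 25*l^3*w^3 - 4*l^3*w^2 + 28*l^2*w^4 - 25*l^2*w^3 - l^2 + 28*l*w^4 - 9*l*w - 14*w^2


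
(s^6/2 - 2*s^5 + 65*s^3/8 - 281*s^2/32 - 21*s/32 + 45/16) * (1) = s^6/2 - 2*s^5 + 65*s^3/8 - 281*s^2/32 - 21*s/32 + 45/16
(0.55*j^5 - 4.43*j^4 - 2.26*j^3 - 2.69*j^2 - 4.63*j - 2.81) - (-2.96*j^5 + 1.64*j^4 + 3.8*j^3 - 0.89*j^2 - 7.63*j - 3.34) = 3.51*j^5 - 6.07*j^4 - 6.06*j^3 - 1.8*j^2 + 3.0*j + 0.53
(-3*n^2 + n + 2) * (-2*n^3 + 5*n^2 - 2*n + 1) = 6*n^5 - 17*n^4 + 7*n^3 + 5*n^2 - 3*n + 2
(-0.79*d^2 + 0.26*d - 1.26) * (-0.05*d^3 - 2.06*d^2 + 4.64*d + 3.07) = 0.0395*d^5 + 1.6144*d^4 - 4.1382*d^3 + 1.3767*d^2 - 5.0482*d - 3.8682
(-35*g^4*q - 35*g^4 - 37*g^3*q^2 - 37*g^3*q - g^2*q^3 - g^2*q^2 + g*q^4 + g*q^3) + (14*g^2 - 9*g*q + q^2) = -35*g^4*q - 35*g^4 - 37*g^3*q^2 - 37*g^3*q - g^2*q^3 - g^2*q^2 + 14*g^2 + g*q^4 + g*q^3 - 9*g*q + q^2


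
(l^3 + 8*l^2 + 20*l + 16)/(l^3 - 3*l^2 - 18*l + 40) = (l^2 + 4*l + 4)/(l^2 - 7*l + 10)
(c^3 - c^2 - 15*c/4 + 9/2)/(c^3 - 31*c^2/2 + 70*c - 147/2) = (c^2 + c/2 - 3)/(c^2 - 14*c + 49)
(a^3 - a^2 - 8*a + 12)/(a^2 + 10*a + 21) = (a^2 - 4*a + 4)/(a + 7)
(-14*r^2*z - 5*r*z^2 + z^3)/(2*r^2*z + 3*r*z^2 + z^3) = (-7*r + z)/(r + z)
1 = 1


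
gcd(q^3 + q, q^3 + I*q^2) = q^2 + I*q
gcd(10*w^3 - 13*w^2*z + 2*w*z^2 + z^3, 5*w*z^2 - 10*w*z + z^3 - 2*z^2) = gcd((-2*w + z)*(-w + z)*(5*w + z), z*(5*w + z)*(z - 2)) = 5*w + z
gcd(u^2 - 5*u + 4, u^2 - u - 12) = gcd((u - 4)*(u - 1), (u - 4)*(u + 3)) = u - 4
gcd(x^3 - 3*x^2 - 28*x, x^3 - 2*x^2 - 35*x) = x^2 - 7*x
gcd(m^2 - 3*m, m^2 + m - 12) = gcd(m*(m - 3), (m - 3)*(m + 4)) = m - 3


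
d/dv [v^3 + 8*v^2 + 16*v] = 3*v^2 + 16*v + 16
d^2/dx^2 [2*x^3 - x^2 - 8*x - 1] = 12*x - 2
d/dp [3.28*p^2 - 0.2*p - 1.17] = 6.56*p - 0.2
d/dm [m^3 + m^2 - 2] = m*(3*m + 2)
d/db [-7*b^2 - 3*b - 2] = -14*b - 3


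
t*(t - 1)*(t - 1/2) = t^3 - 3*t^2/2 + t/2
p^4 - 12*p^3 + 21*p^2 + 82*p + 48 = (p - 8)*(p - 6)*(p + 1)^2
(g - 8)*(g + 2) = g^2 - 6*g - 16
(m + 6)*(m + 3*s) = m^2 + 3*m*s + 6*m + 18*s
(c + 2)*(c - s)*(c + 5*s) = c^3 + 4*c^2*s + 2*c^2 - 5*c*s^2 + 8*c*s - 10*s^2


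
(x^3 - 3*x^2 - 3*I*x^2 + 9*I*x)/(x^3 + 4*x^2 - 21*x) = (x - 3*I)/(x + 7)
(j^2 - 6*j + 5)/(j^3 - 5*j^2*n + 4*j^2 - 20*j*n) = (j^2 - 6*j + 5)/(j*(j^2 - 5*j*n + 4*j - 20*n))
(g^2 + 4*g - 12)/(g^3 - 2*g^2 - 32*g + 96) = (g - 2)/(g^2 - 8*g + 16)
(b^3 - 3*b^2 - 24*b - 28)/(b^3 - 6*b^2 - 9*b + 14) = (b + 2)/(b - 1)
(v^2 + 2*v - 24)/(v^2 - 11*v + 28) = (v + 6)/(v - 7)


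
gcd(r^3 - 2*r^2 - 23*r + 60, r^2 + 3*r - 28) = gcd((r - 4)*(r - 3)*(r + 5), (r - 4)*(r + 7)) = r - 4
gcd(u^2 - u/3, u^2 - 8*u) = u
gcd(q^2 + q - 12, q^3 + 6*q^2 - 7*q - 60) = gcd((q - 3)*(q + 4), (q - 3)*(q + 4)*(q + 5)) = q^2 + q - 12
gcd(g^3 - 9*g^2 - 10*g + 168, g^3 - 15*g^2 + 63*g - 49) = g - 7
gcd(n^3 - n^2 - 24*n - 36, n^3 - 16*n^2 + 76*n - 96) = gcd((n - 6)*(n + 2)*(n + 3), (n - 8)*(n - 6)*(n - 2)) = n - 6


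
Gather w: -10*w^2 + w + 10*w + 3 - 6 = -10*w^2 + 11*w - 3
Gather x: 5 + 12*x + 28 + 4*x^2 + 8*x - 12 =4*x^2 + 20*x + 21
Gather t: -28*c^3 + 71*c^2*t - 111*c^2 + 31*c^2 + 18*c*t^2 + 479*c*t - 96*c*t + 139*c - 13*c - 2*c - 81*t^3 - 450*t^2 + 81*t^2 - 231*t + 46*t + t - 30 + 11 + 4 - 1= -28*c^3 - 80*c^2 + 124*c - 81*t^3 + t^2*(18*c - 369) + t*(71*c^2 + 383*c - 184) - 16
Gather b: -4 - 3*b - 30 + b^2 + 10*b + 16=b^2 + 7*b - 18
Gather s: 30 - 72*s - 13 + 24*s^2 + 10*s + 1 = 24*s^2 - 62*s + 18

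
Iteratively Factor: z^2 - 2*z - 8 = (z - 4)*(z + 2)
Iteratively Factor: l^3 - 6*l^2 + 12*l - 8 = (l - 2)*(l^2 - 4*l + 4) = (l - 2)^2*(l - 2)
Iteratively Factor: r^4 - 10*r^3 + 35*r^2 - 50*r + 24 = (r - 4)*(r^3 - 6*r^2 + 11*r - 6) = (r - 4)*(r - 1)*(r^2 - 5*r + 6) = (r - 4)*(r - 2)*(r - 1)*(r - 3)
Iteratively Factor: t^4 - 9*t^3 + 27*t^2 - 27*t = (t - 3)*(t^3 - 6*t^2 + 9*t) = (t - 3)^2*(t^2 - 3*t) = t*(t - 3)^2*(t - 3)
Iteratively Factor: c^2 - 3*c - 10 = (c + 2)*(c - 5)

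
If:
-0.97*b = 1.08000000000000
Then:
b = -1.11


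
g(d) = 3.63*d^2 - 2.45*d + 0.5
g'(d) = 7.26*d - 2.45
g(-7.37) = 215.73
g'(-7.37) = -55.96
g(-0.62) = 3.41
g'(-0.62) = -6.95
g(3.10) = 27.79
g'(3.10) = 20.06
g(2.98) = 25.43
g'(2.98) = 19.18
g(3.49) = 36.16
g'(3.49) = 22.89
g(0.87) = 1.12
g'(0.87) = 3.87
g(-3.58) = 55.79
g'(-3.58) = -28.44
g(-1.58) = 13.43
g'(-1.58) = -13.92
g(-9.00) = 316.58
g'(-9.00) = -67.79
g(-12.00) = 552.62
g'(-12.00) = -89.57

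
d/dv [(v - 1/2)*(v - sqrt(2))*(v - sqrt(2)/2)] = 3*v^2 - 3*sqrt(2)*v - v + 1 + 3*sqrt(2)/4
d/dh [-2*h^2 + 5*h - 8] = 5 - 4*h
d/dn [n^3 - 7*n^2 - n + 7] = 3*n^2 - 14*n - 1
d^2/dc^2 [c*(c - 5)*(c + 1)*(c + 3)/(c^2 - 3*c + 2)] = 2*(c^6 - 9*c^5 + 33*c^4 - 121*c^3 + 144*c^2 + 78*c - 158)/(c^6 - 9*c^5 + 33*c^4 - 63*c^3 + 66*c^2 - 36*c + 8)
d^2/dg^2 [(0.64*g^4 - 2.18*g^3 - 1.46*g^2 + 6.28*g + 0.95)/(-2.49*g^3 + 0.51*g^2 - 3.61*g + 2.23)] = (-1.4210854715202e-14*g^8 - 1.13686837721616e-13*g^7 + 34.81392*g^6 - 365.447124*g^5 - 10.725936*g^4 + 382.105808*g^3 - 624.623316*g^2 + 86.742876*g - 109.19102)/(15.438249*g^9 - 9.486153*g^8 + 69.09003*g^7 - 69.117354*g^6 + 117.157932*g^5 - 141.950664*g^4 + 108.827362*g^3 - 94.793286*g^2 + 53.856507*g - 11.089567)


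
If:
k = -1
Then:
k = -1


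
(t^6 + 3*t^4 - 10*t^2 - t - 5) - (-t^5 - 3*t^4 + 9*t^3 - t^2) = t^6 + t^5 + 6*t^4 - 9*t^3 - 9*t^2 - t - 5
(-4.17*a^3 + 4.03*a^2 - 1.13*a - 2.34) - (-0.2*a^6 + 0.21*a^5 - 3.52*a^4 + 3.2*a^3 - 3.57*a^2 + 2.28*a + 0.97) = 0.2*a^6 - 0.21*a^5 + 3.52*a^4 - 7.37*a^3 + 7.6*a^2 - 3.41*a - 3.31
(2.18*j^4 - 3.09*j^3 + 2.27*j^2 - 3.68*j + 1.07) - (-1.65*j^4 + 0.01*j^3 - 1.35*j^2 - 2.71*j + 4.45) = 3.83*j^4 - 3.1*j^3 + 3.62*j^2 - 0.97*j - 3.38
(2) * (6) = 12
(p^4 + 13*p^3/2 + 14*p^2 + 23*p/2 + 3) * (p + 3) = p^5 + 19*p^4/2 + 67*p^3/2 + 107*p^2/2 + 75*p/2 + 9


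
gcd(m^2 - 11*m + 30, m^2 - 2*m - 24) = m - 6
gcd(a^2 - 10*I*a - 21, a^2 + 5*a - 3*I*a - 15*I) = a - 3*I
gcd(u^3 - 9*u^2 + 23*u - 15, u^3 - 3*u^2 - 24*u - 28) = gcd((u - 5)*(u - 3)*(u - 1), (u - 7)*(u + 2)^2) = 1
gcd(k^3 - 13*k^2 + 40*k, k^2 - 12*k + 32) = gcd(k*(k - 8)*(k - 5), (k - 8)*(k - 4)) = k - 8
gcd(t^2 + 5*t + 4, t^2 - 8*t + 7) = 1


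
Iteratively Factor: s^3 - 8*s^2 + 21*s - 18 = (s - 3)*(s^2 - 5*s + 6) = (s - 3)*(s - 2)*(s - 3)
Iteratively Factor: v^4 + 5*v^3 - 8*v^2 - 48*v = (v + 4)*(v^3 + v^2 - 12*v) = (v + 4)^2*(v^2 - 3*v) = (v - 3)*(v + 4)^2*(v)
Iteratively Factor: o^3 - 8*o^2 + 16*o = (o - 4)*(o^2 - 4*o) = o*(o - 4)*(o - 4)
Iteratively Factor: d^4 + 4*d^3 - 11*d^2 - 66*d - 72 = (d + 3)*(d^3 + d^2 - 14*d - 24) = (d + 3)^2*(d^2 - 2*d - 8) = (d - 4)*(d + 3)^2*(d + 2)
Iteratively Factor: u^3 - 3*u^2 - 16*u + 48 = (u - 4)*(u^2 + u - 12) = (u - 4)*(u + 4)*(u - 3)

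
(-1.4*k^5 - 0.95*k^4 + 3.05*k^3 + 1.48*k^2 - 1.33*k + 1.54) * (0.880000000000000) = -1.232*k^5 - 0.836*k^4 + 2.684*k^3 + 1.3024*k^2 - 1.1704*k + 1.3552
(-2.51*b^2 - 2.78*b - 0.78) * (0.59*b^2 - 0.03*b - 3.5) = -1.4809*b^4 - 1.5649*b^3 + 8.4082*b^2 + 9.7534*b + 2.73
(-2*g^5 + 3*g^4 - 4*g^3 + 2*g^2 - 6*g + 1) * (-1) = 2*g^5 - 3*g^4 + 4*g^3 - 2*g^2 + 6*g - 1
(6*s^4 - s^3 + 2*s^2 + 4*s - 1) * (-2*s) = -12*s^5 + 2*s^4 - 4*s^3 - 8*s^2 + 2*s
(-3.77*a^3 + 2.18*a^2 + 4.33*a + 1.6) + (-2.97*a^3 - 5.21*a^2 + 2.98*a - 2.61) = -6.74*a^3 - 3.03*a^2 + 7.31*a - 1.01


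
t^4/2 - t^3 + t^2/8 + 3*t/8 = t*(t/2 + 1/4)*(t - 3/2)*(t - 1)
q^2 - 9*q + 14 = (q - 7)*(q - 2)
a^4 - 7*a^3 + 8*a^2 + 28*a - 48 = (a - 4)*(a - 3)*(a - 2)*(a + 2)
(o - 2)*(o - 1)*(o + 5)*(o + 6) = o^4 + 8*o^3 - o^2 - 68*o + 60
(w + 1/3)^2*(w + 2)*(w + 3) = w^4 + 17*w^3/3 + 85*w^2/9 + 41*w/9 + 2/3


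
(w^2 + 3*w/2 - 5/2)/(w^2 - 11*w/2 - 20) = (w - 1)/(w - 8)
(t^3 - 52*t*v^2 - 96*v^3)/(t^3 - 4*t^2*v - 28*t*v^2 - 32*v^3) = (t + 6*v)/(t + 2*v)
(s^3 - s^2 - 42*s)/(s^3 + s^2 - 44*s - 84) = s/(s + 2)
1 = 1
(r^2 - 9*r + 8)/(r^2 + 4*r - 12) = (r^2 - 9*r + 8)/(r^2 + 4*r - 12)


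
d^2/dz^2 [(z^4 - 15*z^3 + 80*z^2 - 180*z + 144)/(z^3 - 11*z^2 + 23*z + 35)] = 2*(13*z^6 - 369*z^5 + 4866*z^4 - 36942*z^3 + 163533*z^2 - 387441*z + 374516)/(z^9 - 33*z^8 + 432*z^7 - 2744*z^6 + 7626*z^5 + 78*z^4 - 37288*z^3 + 15120*z^2 + 84525*z + 42875)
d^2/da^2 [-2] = 0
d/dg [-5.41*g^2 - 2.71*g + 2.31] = -10.82*g - 2.71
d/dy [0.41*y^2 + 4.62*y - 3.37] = 0.82*y + 4.62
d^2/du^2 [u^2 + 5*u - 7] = 2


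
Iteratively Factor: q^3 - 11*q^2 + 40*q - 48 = (q - 3)*(q^2 - 8*q + 16) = (q - 4)*(q - 3)*(q - 4)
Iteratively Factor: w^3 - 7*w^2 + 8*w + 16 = (w + 1)*(w^2 - 8*w + 16) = (w - 4)*(w + 1)*(w - 4)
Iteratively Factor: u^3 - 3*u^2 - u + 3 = (u - 3)*(u^2 - 1) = (u - 3)*(u + 1)*(u - 1)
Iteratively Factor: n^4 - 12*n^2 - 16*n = (n + 2)*(n^3 - 2*n^2 - 8*n) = (n + 2)^2*(n^2 - 4*n) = (n - 4)*(n + 2)^2*(n)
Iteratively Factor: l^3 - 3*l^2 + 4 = (l - 2)*(l^2 - l - 2) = (l - 2)*(l + 1)*(l - 2)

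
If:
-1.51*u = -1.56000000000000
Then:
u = 1.03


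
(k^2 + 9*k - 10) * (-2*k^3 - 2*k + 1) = -2*k^5 - 18*k^4 + 18*k^3 - 17*k^2 + 29*k - 10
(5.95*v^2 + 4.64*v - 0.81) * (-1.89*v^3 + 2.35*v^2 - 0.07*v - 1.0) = -11.2455*v^5 + 5.2129*v^4 + 12.0184*v^3 - 8.1783*v^2 - 4.5833*v + 0.81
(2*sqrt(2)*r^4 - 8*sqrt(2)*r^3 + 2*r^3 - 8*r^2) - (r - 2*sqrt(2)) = 2*sqrt(2)*r^4 - 8*sqrt(2)*r^3 + 2*r^3 - 8*r^2 - r + 2*sqrt(2)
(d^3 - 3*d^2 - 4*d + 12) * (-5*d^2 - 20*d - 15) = -5*d^5 - 5*d^4 + 65*d^3 + 65*d^2 - 180*d - 180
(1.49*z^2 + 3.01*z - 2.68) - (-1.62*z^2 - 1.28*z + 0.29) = 3.11*z^2 + 4.29*z - 2.97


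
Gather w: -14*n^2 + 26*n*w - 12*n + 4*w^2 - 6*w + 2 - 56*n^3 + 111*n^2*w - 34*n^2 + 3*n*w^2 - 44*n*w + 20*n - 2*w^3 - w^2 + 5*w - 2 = -56*n^3 - 48*n^2 + 8*n - 2*w^3 + w^2*(3*n + 3) + w*(111*n^2 - 18*n - 1)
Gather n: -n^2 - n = -n^2 - n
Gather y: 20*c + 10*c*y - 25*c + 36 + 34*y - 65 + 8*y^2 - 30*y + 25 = -5*c + 8*y^2 + y*(10*c + 4) - 4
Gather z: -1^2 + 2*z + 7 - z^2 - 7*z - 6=-z^2 - 5*z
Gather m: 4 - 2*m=4 - 2*m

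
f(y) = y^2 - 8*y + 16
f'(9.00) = 10.00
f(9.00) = 25.00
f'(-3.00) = -14.00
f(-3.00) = 49.00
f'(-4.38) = -16.76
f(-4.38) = 70.22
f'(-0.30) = -8.60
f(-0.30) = 18.49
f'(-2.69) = -13.38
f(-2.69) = 44.76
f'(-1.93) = -11.86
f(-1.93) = 35.16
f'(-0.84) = -9.68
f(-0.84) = 23.43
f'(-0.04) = -8.08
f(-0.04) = 16.32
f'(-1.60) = -11.20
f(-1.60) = 31.36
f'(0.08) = -7.84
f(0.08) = 15.37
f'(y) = 2*y - 8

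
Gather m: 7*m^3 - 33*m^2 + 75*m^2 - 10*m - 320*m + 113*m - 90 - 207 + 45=7*m^3 + 42*m^2 - 217*m - 252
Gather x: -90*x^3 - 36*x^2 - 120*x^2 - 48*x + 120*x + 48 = -90*x^3 - 156*x^2 + 72*x + 48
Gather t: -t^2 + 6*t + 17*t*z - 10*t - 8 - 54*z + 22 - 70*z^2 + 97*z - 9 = -t^2 + t*(17*z - 4) - 70*z^2 + 43*z + 5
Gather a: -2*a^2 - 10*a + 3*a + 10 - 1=-2*a^2 - 7*a + 9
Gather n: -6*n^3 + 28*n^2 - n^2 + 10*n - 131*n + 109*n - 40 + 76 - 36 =-6*n^3 + 27*n^2 - 12*n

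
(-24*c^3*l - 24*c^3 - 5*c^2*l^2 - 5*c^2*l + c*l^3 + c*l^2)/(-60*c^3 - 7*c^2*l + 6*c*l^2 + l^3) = c*(24*c^2*l + 24*c^2 + 5*c*l^2 + 5*c*l - l^3 - l^2)/(60*c^3 + 7*c^2*l - 6*c*l^2 - l^3)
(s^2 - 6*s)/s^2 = (s - 6)/s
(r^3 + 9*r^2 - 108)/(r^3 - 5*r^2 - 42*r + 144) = (r + 6)/(r - 8)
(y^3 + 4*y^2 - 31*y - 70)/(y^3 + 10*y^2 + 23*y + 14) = (y - 5)/(y + 1)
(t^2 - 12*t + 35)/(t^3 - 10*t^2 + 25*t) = (t - 7)/(t*(t - 5))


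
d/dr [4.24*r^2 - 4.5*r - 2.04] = 8.48*r - 4.5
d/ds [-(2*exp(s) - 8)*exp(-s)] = -8*exp(-s)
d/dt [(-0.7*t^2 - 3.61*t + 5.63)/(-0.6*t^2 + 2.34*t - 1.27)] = (-3.804*t^2 + 8.534*t - 8.5895)/(0.36*t^4 - 2.808*t^3 + 6.9996*t^2 - 5.9436*t + 1.6129)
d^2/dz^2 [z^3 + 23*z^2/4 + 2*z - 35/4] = 6*z + 23/2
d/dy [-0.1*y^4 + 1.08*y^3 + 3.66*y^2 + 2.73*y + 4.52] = -0.4*y^3 + 3.24*y^2 + 7.32*y + 2.73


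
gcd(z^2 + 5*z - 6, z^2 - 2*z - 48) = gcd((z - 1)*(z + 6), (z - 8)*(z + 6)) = z + 6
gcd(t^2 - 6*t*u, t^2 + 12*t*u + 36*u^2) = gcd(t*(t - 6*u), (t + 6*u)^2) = 1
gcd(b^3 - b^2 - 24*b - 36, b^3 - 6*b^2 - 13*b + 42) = b + 3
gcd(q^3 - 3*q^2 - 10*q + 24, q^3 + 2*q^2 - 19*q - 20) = q - 4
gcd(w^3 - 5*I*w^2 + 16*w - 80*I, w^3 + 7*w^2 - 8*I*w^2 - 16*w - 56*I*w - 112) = w - 4*I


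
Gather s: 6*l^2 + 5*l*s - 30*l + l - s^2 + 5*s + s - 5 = 6*l^2 - 29*l - s^2 + s*(5*l + 6) - 5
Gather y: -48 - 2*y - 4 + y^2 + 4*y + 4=y^2 + 2*y - 48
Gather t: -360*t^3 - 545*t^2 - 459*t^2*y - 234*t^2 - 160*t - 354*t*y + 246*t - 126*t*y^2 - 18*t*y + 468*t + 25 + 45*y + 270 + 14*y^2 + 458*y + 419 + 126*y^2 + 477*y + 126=-360*t^3 + t^2*(-459*y - 779) + t*(-126*y^2 - 372*y + 554) + 140*y^2 + 980*y + 840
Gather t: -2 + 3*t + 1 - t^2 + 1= -t^2 + 3*t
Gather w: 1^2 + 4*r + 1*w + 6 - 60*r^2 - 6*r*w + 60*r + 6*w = -60*r^2 + 64*r + w*(7 - 6*r) + 7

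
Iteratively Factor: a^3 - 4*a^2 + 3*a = (a - 1)*(a^2 - 3*a) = (a - 3)*(a - 1)*(a)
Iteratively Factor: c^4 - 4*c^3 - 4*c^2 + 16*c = (c + 2)*(c^3 - 6*c^2 + 8*c) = c*(c + 2)*(c^2 - 6*c + 8) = c*(c - 4)*(c + 2)*(c - 2)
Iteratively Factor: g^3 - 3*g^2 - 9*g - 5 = (g + 1)*(g^2 - 4*g - 5) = (g - 5)*(g + 1)*(g + 1)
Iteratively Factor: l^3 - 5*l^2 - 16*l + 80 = (l + 4)*(l^2 - 9*l + 20) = (l - 5)*(l + 4)*(l - 4)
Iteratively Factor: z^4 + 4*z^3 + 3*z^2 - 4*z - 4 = (z + 2)*(z^3 + 2*z^2 - z - 2) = (z + 1)*(z + 2)*(z^2 + z - 2) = (z + 1)*(z + 2)^2*(z - 1)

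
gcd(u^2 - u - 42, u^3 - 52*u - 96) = u + 6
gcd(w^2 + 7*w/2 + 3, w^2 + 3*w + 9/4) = w + 3/2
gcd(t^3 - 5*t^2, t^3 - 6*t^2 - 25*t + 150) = t - 5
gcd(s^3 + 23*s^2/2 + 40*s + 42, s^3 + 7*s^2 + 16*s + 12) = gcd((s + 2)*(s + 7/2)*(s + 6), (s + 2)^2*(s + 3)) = s + 2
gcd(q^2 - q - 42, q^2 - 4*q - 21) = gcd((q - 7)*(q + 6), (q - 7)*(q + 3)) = q - 7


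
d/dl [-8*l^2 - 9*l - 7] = -16*l - 9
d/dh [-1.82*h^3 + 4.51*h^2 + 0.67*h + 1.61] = -5.46*h^2 + 9.02*h + 0.67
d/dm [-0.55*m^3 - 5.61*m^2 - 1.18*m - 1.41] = -1.65*m^2 - 11.22*m - 1.18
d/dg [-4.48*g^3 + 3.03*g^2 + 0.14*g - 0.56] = -13.44*g^2 + 6.06*g + 0.14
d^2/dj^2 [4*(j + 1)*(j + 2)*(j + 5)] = 24*j + 64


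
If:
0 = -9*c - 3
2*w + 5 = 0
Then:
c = -1/3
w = -5/2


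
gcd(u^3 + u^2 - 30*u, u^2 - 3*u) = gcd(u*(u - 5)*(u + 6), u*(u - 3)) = u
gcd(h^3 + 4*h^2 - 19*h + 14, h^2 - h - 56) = h + 7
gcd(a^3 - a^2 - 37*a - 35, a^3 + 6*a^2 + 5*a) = a^2 + 6*a + 5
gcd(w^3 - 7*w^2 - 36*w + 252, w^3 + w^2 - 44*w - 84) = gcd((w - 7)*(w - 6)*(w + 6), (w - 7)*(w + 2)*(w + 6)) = w^2 - w - 42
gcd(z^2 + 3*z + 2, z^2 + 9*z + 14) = z + 2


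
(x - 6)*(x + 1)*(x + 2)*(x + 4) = x^4 + x^3 - 28*x^2 - 76*x - 48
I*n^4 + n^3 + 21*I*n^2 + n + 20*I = (n - 5*I)*(n + I)*(n + 4*I)*(I*n + 1)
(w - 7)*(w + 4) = w^2 - 3*w - 28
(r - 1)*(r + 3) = r^2 + 2*r - 3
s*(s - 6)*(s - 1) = s^3 - 7*s^2 + 6*s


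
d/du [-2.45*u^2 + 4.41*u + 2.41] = 4.41 - 4.9*u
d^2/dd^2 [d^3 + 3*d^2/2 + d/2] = 6*d + 3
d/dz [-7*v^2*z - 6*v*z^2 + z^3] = -7*v^2 - 12*v*z + 3*z^2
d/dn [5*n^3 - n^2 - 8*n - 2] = 15*n^2 - 2*n - 8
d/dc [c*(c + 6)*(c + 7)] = 3*c^2 + 26*c + 42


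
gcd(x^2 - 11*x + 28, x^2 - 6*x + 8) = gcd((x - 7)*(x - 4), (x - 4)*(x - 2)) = x - 4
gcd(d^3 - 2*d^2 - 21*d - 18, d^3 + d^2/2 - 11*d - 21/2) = d^2 + 4*d + 3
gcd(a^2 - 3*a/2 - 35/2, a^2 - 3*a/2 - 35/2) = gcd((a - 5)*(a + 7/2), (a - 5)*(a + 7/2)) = a^2 - 3*a/2 - 35/2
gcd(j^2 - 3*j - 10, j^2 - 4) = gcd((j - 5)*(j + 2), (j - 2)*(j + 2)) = j + 2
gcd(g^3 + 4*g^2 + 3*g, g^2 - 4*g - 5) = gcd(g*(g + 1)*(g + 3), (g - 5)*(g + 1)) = g + 1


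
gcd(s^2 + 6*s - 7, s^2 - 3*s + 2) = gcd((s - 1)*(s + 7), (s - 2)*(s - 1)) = s - 1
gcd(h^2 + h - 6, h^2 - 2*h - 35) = 1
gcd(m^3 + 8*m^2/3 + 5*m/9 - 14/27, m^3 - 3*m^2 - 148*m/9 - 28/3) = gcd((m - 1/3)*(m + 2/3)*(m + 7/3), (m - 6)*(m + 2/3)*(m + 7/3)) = m^2 + 3*m + 14/9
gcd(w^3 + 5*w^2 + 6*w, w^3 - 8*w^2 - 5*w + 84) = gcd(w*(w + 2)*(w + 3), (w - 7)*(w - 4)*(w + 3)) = w + 3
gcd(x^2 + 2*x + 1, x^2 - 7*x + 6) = 1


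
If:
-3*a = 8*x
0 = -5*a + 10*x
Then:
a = 0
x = 0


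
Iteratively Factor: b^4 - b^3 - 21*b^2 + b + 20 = (b + 4)*(b^3 - 5*b^2 - b + 5) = (b + 1)*(b + 4)*(b^2 - 6*b + 5) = (b - 1)*(b + 1)*(b + 4)*(b - 5)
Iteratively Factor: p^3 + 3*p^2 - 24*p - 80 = (p + 4)*(p^2 - p - 20) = (p - 5)*(p + 4)*(p + 4)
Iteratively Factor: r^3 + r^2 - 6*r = (r + 3)*(r^2 - 2*r) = r*(r + 3)*(r - 2)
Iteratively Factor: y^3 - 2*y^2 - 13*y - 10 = (y + 1)*(y^2 - 3*y - 10) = (y + 1)*(y + 2)*(y - 5)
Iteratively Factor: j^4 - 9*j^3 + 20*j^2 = (j)*(j^3 - 9*j^2 + 20*j) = j*(j - 5)*(j^2 - 4*j) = j^2*(j - 5)*(j - 4)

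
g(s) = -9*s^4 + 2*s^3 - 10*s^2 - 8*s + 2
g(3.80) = -1939.68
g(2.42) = -356.26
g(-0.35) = 3.35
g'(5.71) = -6628.67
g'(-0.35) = 1.28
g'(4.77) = -3874.01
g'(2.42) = -531.47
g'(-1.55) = 171.47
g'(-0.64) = 16.69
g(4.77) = -4705.88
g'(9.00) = -25946.00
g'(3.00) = -986.00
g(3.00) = -787.00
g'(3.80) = -1972.75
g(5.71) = -9564.63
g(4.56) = -3944.14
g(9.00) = -58471.00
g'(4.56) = -3387.92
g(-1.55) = -69.02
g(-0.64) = 0.99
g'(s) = -36*s^3 + 6*s^2 - 20*s - 8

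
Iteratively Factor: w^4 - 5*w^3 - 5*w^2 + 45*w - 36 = (w - 4)*(w^3 - w^2 - 9*w + 9) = (w - 4)*(w - 3)*(w^2 + 2*w - 3) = (w - 4)*(w - 3)*(w - 1)*(w + 3)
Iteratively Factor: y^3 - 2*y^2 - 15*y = (y + 3)*(y^2 - 5*y) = (y - 5)*(y + 3)*(y)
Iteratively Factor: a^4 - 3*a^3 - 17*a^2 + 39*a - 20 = (a + 4)*(a^3 - 7*a^2 + 11*a - 5) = (a - 1)*(a + 4)*(a^2 - 6*a + 5) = (a - 5)*(a - 1)*(a + 4)*(a - 1)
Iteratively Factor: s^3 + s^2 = (s)*(s^2 + s) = s^2*(s + 1)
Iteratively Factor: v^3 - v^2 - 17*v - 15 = (v + 1)*(v^2 - 2*v - 15) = (v - 5)*(v + 1)*(v + 3)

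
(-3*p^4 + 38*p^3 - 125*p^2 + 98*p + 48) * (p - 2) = -3*p^5 + 44*p^4 - 201*p^3 + 348*p^2 - 148*p - 96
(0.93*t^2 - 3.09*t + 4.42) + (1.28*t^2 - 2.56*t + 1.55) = 2.21*t^2 - 5.65*t + 5.97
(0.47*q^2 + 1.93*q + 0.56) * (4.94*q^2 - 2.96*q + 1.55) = 2.3218*q^4 + 8.143*q^3 - 2.2179*q^2 + 1.3339*q + 0.868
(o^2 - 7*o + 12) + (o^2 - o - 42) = 2*o^2 - 8*o - 30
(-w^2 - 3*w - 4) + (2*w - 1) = -w^2 - w - 5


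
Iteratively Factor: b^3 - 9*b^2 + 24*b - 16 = (b - 4)*(b^2 - 5*b + 4) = (b - 4)*(b - 1)*(b - 4)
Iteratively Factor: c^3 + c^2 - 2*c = (c)*(c^2 + c - 2) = c*(c - 1)*(c + 2)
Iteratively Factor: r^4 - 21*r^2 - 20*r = (r)*(r^3 - 21*r - 20) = r*(r - 5)*(r^2 + 5*r + 4) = r*(r - 5)*(r + 4)*(r + 1)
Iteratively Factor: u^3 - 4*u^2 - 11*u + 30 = (u - 5)*(u^2 + u - 6) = (u - 5)*(u + 3)*(u - 2)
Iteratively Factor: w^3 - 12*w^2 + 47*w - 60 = (w - 4)*(w^2 - 8*w + 15) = (w - 5)*(w - 4)*(w - 3)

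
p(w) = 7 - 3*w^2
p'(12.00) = -72.00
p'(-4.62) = 27.72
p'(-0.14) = 0.84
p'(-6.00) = 36.00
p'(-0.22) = 1.32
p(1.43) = 0.87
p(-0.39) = 6.54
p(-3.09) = -21.64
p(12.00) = -425.00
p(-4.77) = -61.26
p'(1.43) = -8.58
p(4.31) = -48.73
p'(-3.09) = 18.54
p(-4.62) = -57.03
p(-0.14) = 6.94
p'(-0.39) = 2.34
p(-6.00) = -101.00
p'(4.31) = -25.86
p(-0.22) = 6.85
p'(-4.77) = 28.62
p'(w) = -6*w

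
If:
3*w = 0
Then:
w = 0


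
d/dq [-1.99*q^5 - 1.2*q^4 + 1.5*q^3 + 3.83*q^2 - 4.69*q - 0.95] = -9.95*q^4 - 4.8*q^3 + 4.5*q^2 + 7.66*q - 4.69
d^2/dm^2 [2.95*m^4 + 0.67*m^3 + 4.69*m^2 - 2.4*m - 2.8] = 35.4*m^2 + 4.02*m + 9.38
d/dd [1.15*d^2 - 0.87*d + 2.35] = 2.3*d - 0.87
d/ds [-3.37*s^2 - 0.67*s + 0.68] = -6.74*s - 0.67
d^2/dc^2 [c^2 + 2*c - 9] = 2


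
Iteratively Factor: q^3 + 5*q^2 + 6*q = (q)*(q^2 + 5*q + 6) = q*(q + 3)*(q + 2)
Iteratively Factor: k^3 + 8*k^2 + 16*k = (k + 4)*(k^2 + 4*k) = (k + 4)^2*(k)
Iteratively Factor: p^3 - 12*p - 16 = (p + 2)*(p^2 - 2*p - 8) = (p - 4)*(p + 2)*(p + 2)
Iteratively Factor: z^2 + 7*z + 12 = (z + 3)*(z + 4)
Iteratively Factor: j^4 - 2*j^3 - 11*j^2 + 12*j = (j - 1)*(j^3 - j^2 - 12*j) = (j - 1)*(j + 3)*(j^2 - 4*j) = (j - 4)*(j - 1)*(j + 3)*(j)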